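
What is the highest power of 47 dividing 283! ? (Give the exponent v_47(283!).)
v_47(283!) = 6

Legendre's formula: v_p(n!) = Σ_{k ≥ 1} ⌊n / p^k⌋. For p = 47, n = 283, the terms are:
  ⌊283/47^1⌋ = ⌊283/47⌋ = 6
(the next term ⌊283/47^2⌋ = 0, terminating the sum). Summing: v_47(283!) = 6 = 6.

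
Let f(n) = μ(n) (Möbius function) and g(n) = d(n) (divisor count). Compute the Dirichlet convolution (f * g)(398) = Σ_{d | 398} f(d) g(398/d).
(μ * d)(398) = 1

Divisors of 398: [1, 2, 199, 398]. For each d | 398:
  d = 1: μ(1) · d(398/1) = 1 · 4 = 4
  d = 2: μ(2) · d(398/2) = -1 · 2 = -2
  d = 199: μ(199) · d(398/199) = -1 · 2 = -2
  d = 398: μ(398) · d(398/398) = 1 · 1 = 1
Summing: (μ * d)(398) = 4 + -2 + -2 + 1 = 1.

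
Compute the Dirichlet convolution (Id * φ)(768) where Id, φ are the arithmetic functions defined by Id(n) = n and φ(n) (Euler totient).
(Id * φ)(768) = 6400

Divisors of 768: [1, 2, 3, 4, 6, 8, 12, 16, 24, 32, 48, 64, 96, 128, 192, 256, 384, 768]. For each d | 768:
  d = 1: Id(1) · φ(768/1) = 1 · 256 = 256
  d = 2: Id(2) · φ(768/2) = 2 · 128 = 256
  d = 3: Id(3) · φ(768/3) = 3 · 128 = 384
  d = 4: Id(4) · φ(768/4) = 4 · 64 = 256
  d = 6: Id(6) · φ(768/6) = 6 · 64 = 384
  d = 8: Id(8) · φ(768/8) = 8 · 32 = 256
  d = 12: Id(12) · φ(768/12) = 12 · 32 = 384
  d = 16: Id(16) · φ(768/16) = 16 · 16 = 256
  d = 24: Id(24) · φ(768/24) = 24 · 16 = 384
  d = 32: Id(32) · φ(768/32) = 32 · 8 = 256
  d = 48: Id(48) · φ(768/48) = 48 · 8 = 384
  d = 64: Id(64) · φ(768/64) = 64 · 4 = 256
  d = 96: Id(96) · φ(768/96) = 96 · 4 = 384
  d = 128: Id(128) · φ(768/128) = 128 · 2 = 256
  d = 192: Id(192) · φ(768/192) = 192 · 2 = 384
  d = 256: Id(256) · φ(768/256) = 256 · 2 = 512
  d = 384: Id(384) · φ(768/384) = 384 · 1 = 384
  d = 768: Id(768) · φ(768/768) = 768 · 1 = 768
Summing: (Id * φ)(768) = 256 + 256 + 384 + 256 + 384 + 256 + 384 + 256 + 384 + 256 + 384 + 256 + 384 + 256 + 384 + 512 + 384 + 768 = 6400.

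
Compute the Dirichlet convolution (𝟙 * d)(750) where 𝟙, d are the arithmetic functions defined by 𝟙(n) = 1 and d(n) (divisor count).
(𝟙 * d)(750) = 90

Divisors of 750: [1, 2, 3, 5, 6, 10, 15, 25, 30, 50, 75, 125, 150, 250, 375, 750]. For each d | 750:
  d = 1: 𝟙(1) · d(750/1) = 1 · 16 = 16
  d = 2: 𝟙(2) · d(750/2) = 1 · 8 = 8
  d = 3: 𝟙(3) · d(750/3) = 1 · 8 = 8
  d = 5: 𝟙(5) · d(750/5) = 1 · 12 = 12
  d = 6: 𝟙(6) · d(750/6) = 1 · 4 = 4
  d = 10: 𝟙(10) · d(750/10) = 1 · 6 = 6
  d = 15: 𝟙(15) · d(750/15) = 1 · 6 = 6
  d = 25: 𝟙(25) · d(750/25) = 1 · 8 = 8
  d = 30: 𝟙(30) · d(750/30) = 1 · 3 = 3
  d = 50: 𝟙(50) · d(750/50) = 1 · 4 = 4
  d = 75: 𝟙(75) · d(750/75) = 1 · 4 = 4
  d = 125: 𝟙(125) · d(750/125) = 1 · 4 = 4
  d = 150: 𝟙(150) · d(750/150) = 1 · 2 = 2
  d = 250: 𝟙(250) · d(750/250) = 1 · 2 = 2
  d = 375: 𝟙(375) · d(750/375) = 1 · 2 = 2
  d = 750: 𝟙(750) · d(750/750) = 1 · 1 = 1
Summing: (𝟙 * d)(750) = 16 + 8 + 8 + 12 + 4 + 6 + 6 + 8 + 3 + 4 + 4 + 4 + 2 + 2 + 2 + 1 = 90.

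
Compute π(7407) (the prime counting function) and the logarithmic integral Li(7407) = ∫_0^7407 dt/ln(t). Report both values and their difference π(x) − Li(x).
π(7407) = 939;  Li(7407) ≈ 960.15;  π(x) − Li(x) ≈ -21.15.

Direct count of primes ≤ 7407 gives π(7407) = 939. Numerical evaluation of the logarithmic integral gives Li(7407) ≈ 960.15. The difference π(x) − Li(x) ≈ -21.15 is typically negative for small/moderate x (Li(x) overestimates), though Littlewood's theorem shows this sign changes infinitely often.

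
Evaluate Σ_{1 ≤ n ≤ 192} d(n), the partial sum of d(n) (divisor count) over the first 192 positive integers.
Σ_{n ≤ 192} d(n) = 1047

Compute d(n) for each 1 ≤ n ≤ 192: d(1) = 1, d(2) = 2, d(3) = 2, d(4) = 3, d(5) = 2, d(6) = 4, d(7) = 2, d(8) = 4, d(9) = 3, d(10) = 4, d(11) = 2, d(12) = 6, d(13) = 2, d(14) = 4, d(15) = 4, d(16) = 5, d(17) = 2, d(18) = 6, d(19) = 2, d(20) = 6, d(21) = 4, d(22) = 4, d(23) = 2, d(24) = 8, d(25) = 3, d(26) = 4, d(27) = 4, d(28) = 6, d(29) = 2, d(30) = 8, d(31) = 2, d(32) = 6, d(33) = 4, d(34) = 4, d(35) = 4, d(36) = 9, d(37) = 2, d(38) = 4, d(39) = 4, d(40) = 8, d(41) = 2, d(42) = 8, d(43) = 2, d(44) = 6, d(45) = 6, d(46) = 4, d(47) = 2, d(48) = 10, d(49) = 3, d(50) = 6, d(51) = 4, d(52) = 6, d(53) = 2, d(54) = 8, d(55) = 4, d(56) = 8, d(57) = 4, d(58) = 4, d(59) = 2, d(60) = 12, d(61) = 2, d(62) = 4, d(63) = 6, d(64) = 7, d(65) = 4, d(66) = 8, d(67) = 2, d(68) = 6, d(69) = 4, d(70) = 8, d(71) = 2, d(72) = 12, d(73) = 2, d(74) = 4, d(75) = 6, d(76) = 6, d(77) = 4, d(78) = 8, d(79) = 2, d(80) = 10, d(81) = 5, d(82) = 4, d(83) = 2, d(84) = 12, d(85) = 4, d(86) = 4, d(87) = 4, d(88) = 8, d(89) = 2, d(90) = 12, d(91) = 4, d(92) = 6, d(93) = 4, d(94) = 4, d(95) = 4, d(96) = 12, d(97) = 2, d(98) = 6, d(99) = 6, d(100) = 9, d(101) = 2, d(102) = 8, d(103) = 2, d(104) = 8, d(105) = 8, d(106) = 4, d(107) = 2, d(108) = 12, d(109) = 2, d(110) = 8, d(111) = 4, d(112) = 10, d(113) = 2, d(114) = 8, d(115) = 4, d(116) = 6, d(117) = 6, d(118) = 4, d(119) = 4, d(120) = 16, d(121) = 3, d(122) = 4, d(123) = 4, d(124) = 6, d(125) = 4, d(126) = 12, d(127) = 2, d(128) = 8, d(129) = 4, d(130) = 8, d(131) = 2, d(132) = 12, d(133) = 4, d(134) = 4, d(135) = 8, d(136) = 8, d(137) = 2, d(138) = 8, d(139) = 2, d(140) = 12, d(141) = 4, d(142) = 4, d(143) = 4, d(144) = 15, d(145) = 4, d(146) = 4, d(147) = 6, d(148) = 6, d(149) = 2, d(150) = 12, d(151) = 2, d(152) = 8, d(153) = 6, d(154) = 8, d(155) = 4, d(156) = 12, d(157) = 2, d(158) = 4, d(159) = 4, d(160) = 12, d(161) = 4, d(162) = 10, d(163) = 2, d(164) = 6, d(165) = 8, d(166) = 4, d(167) = 2, d(168) = 16, d(169) = 3, d(170) = 8, d(171) = 6, d(172) = 6, d(173) = 2, d(174) = 8, d(175) = 6, d(176) = 10, d(177) = 4, d(178) = 4, d(179) = 2, d(180) = 18, d(181) = 2, d(182) = 8, d(183) = 4, d(184) = 8, d(185) = 4, d(186) = 8, d(187) = 4, d(188) = 6, d(189) = 8, d(190) = 8, d(191) = 2, d(192) = 14. Summing all 192 values: 1047. (Dirichlet's divisor formula: Σ_{n ≤ x} d(n) = x ln(x) + (2γ − 1) x + O(√x). For x = 192, the asymptotic estimate is ≈ 1039.09.)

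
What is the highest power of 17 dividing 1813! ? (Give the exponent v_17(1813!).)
v_17(1813!) = 112

Legendre's formula: v_p(n!) = Σ_{k ≥ 1} ⌊n / p^k⌋. For p = 17, n = 1813, the terms are:
  ⌊1813/17^1⌋ = ⌊1813/17⌋ = 106
  ⌊1813/17^2⌋ = ⌊1813/289⌋ = 6
(the next term ⌊1813/17^3⌋ = 0, terminating the sum). Summing: v_17(1813!) = 106 + 6 = 112.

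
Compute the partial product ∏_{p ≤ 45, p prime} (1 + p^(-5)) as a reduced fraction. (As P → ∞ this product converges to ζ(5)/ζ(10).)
∏ = 337266640043527822041984546776597328186597199973708681183232/325579173304271359254907763799806016454065290452479278531405

The primes p ≤ 45 are [2, 3, 5, 7, 11, 13, 17, 19, 23, 29, 31, 37, 41, 43]. For each, (1 + 1/p^5) = (p^5 + 1)/p^5. Multiplying these fractions over p ∈ [2, 3, 5, 7, 11, 13, 17, 19, 23, 29, 31, 37, 41, 43] gives 337266640043527822041984546776597328186597199973708681183232/325579173304271359254907763799806016454065290452479278531405. (In the limit P → ∞ this tends to ζ(5)/ζ(10).)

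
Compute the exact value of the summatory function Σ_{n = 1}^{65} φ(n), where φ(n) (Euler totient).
Σ_{n ≤ 65} φ(n) = 1308

Compute φ(n) for each 1 ≤ n ≤ 65: φ(1) = 1, φ(2) = 1, φ(3) = 2, φ(4) = 2, φ(5) = 4, φ(6) = 2, φ(7) = 6, φ(8) = 4, φ(9) = 6, φ(10) = 4, φ(11) = 10, φ(12) = 4, φ(13) = 12, φ(14) = 6, φ(15) = 8, φ(16) = 8, φ(17) = 16, φ(18) = 6, φ(19) = 18, φ(20) = 8, φ(21) = 12, φ(22) = 10, φ(23) = 22, φ(24) = 8, φ(25) = 20, φ(26) = 12, φ(27) = 18, φ(28) = 12, φ(29) = 28, φ(30) = 8, φ(31) = 30, φ(32) = 16, φ(33) = 20, φ(34) = 16, φ(35) = 24, φ(36) = 12, φ(37) = 36, φ(38) = 18, φ(39) = 24, φ(40) = 16, φ(41) = 40, φ(42) = 12, φ(43) = 42, φ(44) = 20, φ(45) = 24, φ(46) = 22, φ(47) = 46, φ(48) = 16, φ(49) = 42, φ(50) = 20, φ(51) = 32, φ(52) = 24, φ(53) = 52, φ(54) = 18, φ(55) = 40, φ(56) = 24, φ(57) = 36, φ(58) = 28, φ(59) = 58, φ(60) = 16, φ(61) = 60, φ(62) = 30, φ(63) = 36, φ(64) = 32, φ(65) = 48. Summing all 65 values: 1308. (Average order: Σ_{n ≤ x} φ(n) ~ (3/π²) x². For x = 65, (3/π²)·65² ≈ 1284.25.)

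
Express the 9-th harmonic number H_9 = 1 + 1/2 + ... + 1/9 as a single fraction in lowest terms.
H_9 = 7129/2520

Direct summation: H_9 = 1 + 1/2 + ... + 1/9. The least common denominator is lcm(1, ..., 9) = 2520; over this denominator the numerator is 2520 + 1260 + 840 + 630 + 504 + 420 + 360 + 315 + 280 = 7129, so H_9 = 7129/2520 (already in lowest terms) ≈ 2.82897. (The PNT-adjacent estimate ln(9) + γ ≈ 2.77444 matches within O(1/n).)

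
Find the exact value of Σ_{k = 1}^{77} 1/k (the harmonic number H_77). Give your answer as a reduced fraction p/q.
H_77 = 61303359776139104182852056677903/12441066073952429195098876987200

Direct summation: H_77 = 1 + 1/2 + ... + 1/77. The least common denominator is lcm(1, ..., 77) = 410555180440430163438262940577600; over this denominator the numerator is 410555180440430163438262940577600 + 205277590220215081719131470288800 + 136851726813476721146087646859200 + 102638795110107540859565735144400 + 82111036088086032687652588115520 + 68425863406738360573043823429600 + 58650740062918594776894705796800 + 51319397555053770429782867572200 + 45617242271158907048695882286400 + 41055518044043016343826294057760 + 37323198221857287585296630961600 + 34212931703369180286521911714800 + 31581167726186935649097149275200 + 29325370031459297388447352898400 + 27370345362695344229217529371840 + 25659698777526885214891433786100 + 24150304731790009614015467092800 + 22808621135579453524347941143200 + 21608167391601587549382260030400 + 20527759022021508171913147028880 + 19550246687639531592298235265600 + 18661599110928643792648315480800 + 17850225236540441888620127851200 + 17106465851684590143260955857400 + 16422207217617206537530517623104 + 15790583863093467824548574637600 + 15205747423719635682898627428800 + 14662685015729648694223676449200 + 14157075187601040118560791054400 + 13685172681347672114608764685920 + 13243715498078392368976223889600 + 12829849388763442607445716893050 + 12441066073952429195098876987200 + 12075152365895004807007733546400 + 11730148012583718955378941159360 + 11404310567789726762173970571600 + 11096085957849463876709809204800 + 10804083695800793774691130015200 + 10527055908728978549699049758400 + 10263879511010754085956573514440 + 10013540986351955205811291233600 + 9775123343819765796149117632800 + 9547794893963492172982859083200 + 9330799555464321896324157740400 + 9123448454231781409739176457280 + 8925112618270220944310063925600 + 8735216605115535392303466820800 + 8553232925842295071630477928700 + 8378677151845513539556386542400 + 8211103608808603268765258811552 + 8050101577263336538005155697600 + 7895291931546733912274287318800 + 7746324159253399310155904539200 + 7602873711859817841449313714400 + 7464639644371457517059326192320 + 7331342507864824347111838224600 + 7202722463867195849794086676800 + 7078537593800520059280395527200 + 6958562380346273956580727806400 + 6842586340673836057304382342960 + 6730412794105412515381359681600 + 6621857749039196184488111944800 + 6516748895879843864099411755200 + 6414924694381721303722858446525 + 6316233545237387129819429855040 + 6220533036976214597549438493600 + 6127689260304927812511387172800 + 6037576182947502403503866773200 + 5950075078846813962873375950400 + 5865074006291859477689470579680 + 5782467330146903710398069585600 + 5702155283894863381086985285800 + 5624043567677125526551547131200 + 5548042978924731938354904602400 + 5474069072539068845843505874368 + 5402041847900396887345565007600 + 5331885460265326797899518708800 = 2023010872612590438034117870370799, so H_77 = 2023010872612590438034117870370799/410555180440430163438262940577600; reducing by gcd(2023010872612590438034117870370799, 410555180440430163438262940577600) = 33 gives 61303359776139104182852056677903/12441066073952429195098876987200 ≈ 4.92750. (The PNT-adjacent estimate ln(77) + γ ≈ 4.92102 matches within O(1/n).)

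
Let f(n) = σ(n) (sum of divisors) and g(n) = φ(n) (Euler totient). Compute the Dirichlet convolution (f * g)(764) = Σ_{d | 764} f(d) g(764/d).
(σ * φ)(764) = 4584

Divisors of 764: [1, 2, 4, 191, 382, 764]. For each d | 764:
  d = 1: σ(1) · φ(764/1) = 1 · 380 = 380
  d = 2: σ(2) · φ(764/2) = 3 · 190 = 570
  d = 4: σ(4) · φ(764/4) = 7 · 190 = 1330
  d = 191: σ(191) · φ(764/191) = 192 · 2 = 384
  d = 382: σ(382) · φ(764/382) = 576 · 1 = 576
  d = 764: σ(764) · φ(764/764) = 1344 · 1 = 1344
Summing: (σ * φ)(764) = 380 + 570 + 1330 + 384 + 576 + 1344 = 4584.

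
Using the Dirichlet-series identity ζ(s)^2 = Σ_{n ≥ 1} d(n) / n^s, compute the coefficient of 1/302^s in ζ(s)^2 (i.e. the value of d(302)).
d(302) = 4

ζ(s)^2 = (Σ 1/m^s)(Σ 1/k^s). The coefficient of 1/n^s in the product is the number of ordered pairs (m, k) with mk = n, which equals d(n). For n = 302, divisors are [1, 2, 151, 302], so d(302) = 4.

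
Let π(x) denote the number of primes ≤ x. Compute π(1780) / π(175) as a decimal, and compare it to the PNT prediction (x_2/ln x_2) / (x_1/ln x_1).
π(1780)/π(175) = 275/40 ≈ 6.8750;  PNT prediction ≈ 7.0191.

π(175) = 40 and π(1780) = 275, so π(1780)/π(175) ≈ 6.8750. The PNT-predicted ratio is (1780/ln(1780)) / (175/ln(175)) ≈ 7.0191. The two agree to within a few percent, as expected.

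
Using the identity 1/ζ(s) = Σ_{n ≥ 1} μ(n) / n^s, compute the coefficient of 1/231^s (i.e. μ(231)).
μ(231) = -1

Factor n = 231 = 3 · 7 · 11. μ(n) = 0 if any exponent ≥ 2 (not squarefree); otherwise μ(n) = (−1)^{ω(n)} where ω(n) is the number of distinct prime factors. Applying: μ(231) = -1.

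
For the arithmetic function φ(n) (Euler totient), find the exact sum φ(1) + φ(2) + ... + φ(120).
Σ_{n ≤ 120} φ(n) = 4386

Compute φ(n) for each 1 ≤ n ≤ 120: φ(1) = 1, φ(2) = 1, φ(3) = 2, φ(4) = 2, φ(5) = 4, φ(6) = 2, φ(7) = 6, φ(8) = 4, φ(9) = 6, φ(10) = 4, φ(11) = 10, φ(12) = 4, φ(13) = 12, φ(14) = 6, φ(15) = 8, φ(16) = 8, φ(17) = 16, φ(18) = 6, φ(19) = 18, φ(20) = 8, φ(21) = 12, φ(22) = 10, φ(23) = 22, φ(24) = 8, φ(25) = 20, φ(26) = 12, φ(27) = 18, φ(28) = 12, φ(29) = 28, φ(30) = 8, φ(31) = 30, φ(32) = 16, φ(33) = 20, φ(34) = 16, φ(35) = 24, φ(36) = 12, φ(37) = 36, φ(38) = 18, φ(39) = 24, φ(40) = 16, φ(41) = 40, φ(42) = 12, φ(43) = 42, φ(44) = 20, φ(45) = 24, φ(46) = 22, φ(47) = 46, φ(48) = 16, φ(49) = 42, φ(50) = 20, φ(51) = 32, φ(52) = 24, φ(53) = 52, φ(54) = 18, φ(55) = 40, φ(56) = 24, φ(57) = 36, φ(58) = 28, φ(59) = 58, φ(60) = 16, φ(61) = 60, φ(62) = 30, φ(63) = 36, φ(64) = 32, φ(65) = 48, φ(66) = 20, φ(67) = 66, φ(68) = 32, φ(69) = 44, φ(70) = 24, φ(71) = 70, φ(72) = 24, φ(73) = 72, φ(74) = 36, φ(75) = 40, φ(76) = 36, φ(77) = 60, φ(78) = 24, φ(79) = 78, φ(80) = 32, φ(81) = 54, φ(82) = 40, φ(83) = 82, φ(84) = 24, φ(85) = 64, φ(86) = 42, φ(87) = 56, φ(88) = 40, φ(89) = 88, φ(90) = 24, φ(91) = 72, φ(92) = 44, φ(93) = 60, φ(94) = 46, φ(95) = 72, φ(96) = 32, φ(97) = 96, φ(98) = 42, φ(99) = 60, φ(100) = 40, φ(101) = 100, φ(102) = 32, φ(103) = 102, φ(104) = 48, φ(105) = 48, φ(106) = 52, φ(107) = 106, φ(108) = 36, φ(109) = 108, φ(110) = 40, φ(111) = 72, φ(112) = 48, φ(113) = 112, φ(114) = 36, φ(115) = 88, φ(116) = 56, φ(117) = 72, φ(118) = 58, φ(119) = 96, φ(120) = 32. Summing all 120 values: 4386. (Average order: Σ_{n ≤ x} φ(n) ~ (3/π²) x². For x = 120, (3/π²)·120² ≈ 4377.08.)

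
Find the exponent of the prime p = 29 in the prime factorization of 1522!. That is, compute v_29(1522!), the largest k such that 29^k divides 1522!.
v_29(1522!) = 53

Legendre's formula: v_p(n!) = Σ_{k ≥ 1} ⌊n / p^k⌋. For p = 29, n = 1522, the terms are:
  ⌊1522/29^1⌋ = ⌊1522/29⌋ = 52
  ⌊1522/29^2⌋ = ⌊1522/841⌋ = 1
(the next term ⌊1522/29^3⌋ = 0, terminating the sum). Summing: v_29(1522!) = 52 + 1 = 53.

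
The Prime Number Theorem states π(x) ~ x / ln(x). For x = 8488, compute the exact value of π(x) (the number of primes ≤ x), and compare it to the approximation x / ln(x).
π(8488) = 1059;  x/ln(x) ≈ 938.27;  relative error ≈ 11.40%.

Directly count primes up to 8488: π(8488) = 1059. The PNT approximation gives 8488/ln(8488) ≈ 8488/9.04641 ≈ 938.27. Relative error (π(x) − x/ln(x)) / π(x) ≈ 11.40%; the approximation is known to undercount slightly (Li(x) is a better estimate).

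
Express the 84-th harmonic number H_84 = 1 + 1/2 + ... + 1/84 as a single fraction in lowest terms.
H_84 = 3681181948368536301765969745576439759/734184632222154704090370027645633600

Direct summation: H_84 = 1 + 1/2 + ... + 1/84. The least common denominator is lcm(1, ..., 84) = 8076030954443701744994070304101969600; over this denominator the numerator is 8076030954443701744994070304101969600 + 4038015477221850872497035152050984800 + 2692010318147900581664690101367323200 + 2019007738610925436248517576025492400 + 1615206190888740348998814060820393920 + 1346005159073950290832345050683661600 + 1153718707777671677856295757728852800 + 1009503869305462718124258788012746200 + 897336772715966860554896700455774400 + 807603095444370174499407030410196960 + 734184632222154704090370027645633600 + 673002579536975145416172525341830800 + 621233150341823211153390023392459200 + 576859353888835838928147878864426400 + 538402063629580116332938020273464640 + 504751934652731359062129394006373100 + 475060644379041279117298253182468800 + 448668386357983430277448350227887200 + 425054260760194828683898437057998400 + 403801547722185087249703515205098480 + 384572902592557225952098585909617600 + 367092316111077352045185013822816800 + 351131780627987032391046534960955200 + 336501289768487572708086262670915400 + 323041238177748069799762812164078784 + 310616575170911605576695011696229600 + 299112257571988953518298900151924800 + 288429676944417919464073939432213200 + 278483826015300060172209320831102400 + 269201031814790058166469010136732320 + 260517127562700056290131300132321600 + 252375967326365679531064697003186550 + 244728210740718234696790009215211200 + 237530322189520639558649126591234400 + 230743741555534335571259151545770560 + 224334193178991715138724175113943600 + 218271106876856803918758656867620800 + 212527130380097414341949218528999200 + 207077716780607737051130007797486400 + 201900773861092543624851757602549240 + 196976364742529310853513909856145600 + 192286451296278612976049292954808800 + 187814673359155854534745821025627200 + 183546158055538676022592506911408400 + 179467354543193372110979340091154880 + 175565890313993516195523267480477600 + 171830445839227696702001495831956800 + 168250644884243786354043131335457700 + 164816958253953096836613679675550400 + 161520619088874034899881406082039392 + 158353548126347093039099417727489600 + 155308287585455802788347505848114800 + 152377942536673617830076798190603200 + 149556128785994476759149450075962400 + 146836926444430940818074005529126720 + 144214838472208959732036969716106600 + 141684753586731609561299479019332800 + 139241913007650030086104660415551200 + 136881880583791554999899496679694400 + 134600515907395029083234505068366160 + 132393950072847569590066726296753600 + 130258563781350028145065650066160800 + 128190967530852408650699528636539200 + 126187983663182839765532348501593275 + 124246630068364642230678004678491840 + 122364105370359117348395004607605600 + 120537775439458234999911497076148800 + 118765161094760319779324563295617200 + 117043926875995677463682178320318400 + 115371870777767167785629575772885280 + 113746914851319742887240426818337600 + 112167096589495857569362087556971800 + 110630561019776736232795483617835200 + 109135553438428401959379328433810400 + 107680412725916023266587604054692928 + 106263565190048707170974609264499600 + 104883518888879243441481432520804800 + 103538858390303868525565003898743200 + 102228239929667110696127472203822400 + 100950386930546271812425878801274620 + 99704085857329651172766300050641600 + 98488182371264655426756954928072800 + 97301577764381948734868316916891200 + 96143225648139306488024646477404400 = 40493001432053899319425667201340837349, so H_84 = 40493001432053899319425667201340837349/8076030954443701744994070304101969600; reducing by gcd(40493001432053899319425667201340837349, 8076030954443701744994070304101969600) = 11 gives 3681181948368536301765969745576439759/734184632222154704090370027645633600 ≈ 5.01397. (The PNT-adjacent estimate ln(84) + γ ≈ 5.00803 matches within O(1/n).)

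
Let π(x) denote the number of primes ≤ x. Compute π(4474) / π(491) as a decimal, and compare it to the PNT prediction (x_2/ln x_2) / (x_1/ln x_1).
π(4474)/π(491) = 607/94 ≈ 6.4574;  PNT prediction ≈ 6.7169.

π(491) = 94 and π(4474) = 607, so π(4474)/π(491) ≈ 6.4574. The PNT-predicted ratio is (4474/ln(4474)) / (491/ln(491)) ≈ 6.7169. The two agree to within a few percent, as expected.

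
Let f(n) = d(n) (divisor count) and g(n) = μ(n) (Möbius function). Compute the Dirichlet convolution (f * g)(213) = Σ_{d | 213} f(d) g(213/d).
(d * μ)(213) = 1

Divisors of 213: [1, 3, 71, 213]. For each d | 213:
  d = 1: d(1) · μ(213/1) = 1 · 1 = 1
  d = 3: d(3) · μ(213/3) = 2 · -1 = -2
  d = 71: d(71) · μ(213/71) = 2 · -1 = -2
  d = 213: d(213) · μ(213/213) = 4 · 1 = 4
Summing: (d * μ)(213) = 1 + -2 + -2 + 4 = 1.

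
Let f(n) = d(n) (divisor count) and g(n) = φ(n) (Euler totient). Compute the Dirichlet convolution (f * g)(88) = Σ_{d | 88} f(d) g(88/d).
(d * φ)(88) = 180

Divisors of 88: [1, 2, 4, 8, 11, 22, 44, 88]. For each d | 88:
  d = 1: d(1) · φ(88/1) = 1 · 40 = 40
  d = 2: d(2) · φ(88/2) = 2 · 20 = 40
  d = 4: d(4) · φ(88/4) = 3 · 10 = 30
  d = 8: d(8) · φ(88/8) = 4 · 10 = 40
  d = 11: d(11) · φ(88/11) = 2 · 4 = 8
  d = 22: d(22) · φ(88/22) = 4 · 2 = 8
  d = 44: d(44) · φ(88/44) = 6 · 1 = 6
  d = 88: d(88) · φ(88/88) = 8 · 1 = 8
Summing: (d * φ)(88) = 40 + 40 + 30 + 40 + 8 + 8 + 6 + 8 = 180.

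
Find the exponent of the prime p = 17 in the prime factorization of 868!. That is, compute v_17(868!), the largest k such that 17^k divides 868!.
v_17(868!) = 54

Legendre's formula: v_p(n!) = Σ_{k ≥ 1} ⌊n / p^k⌋. For p = 17, n = 868, the terms are:
  ⌊868/17^1⌋ = ⌊868/17⌋ = 51
  ⌊868/17^2⌋ = ⌊868/289⌋ = 3
(the next term ⌊868/17^3⌋ = 0, terminating the sum). Summing: v_17(868!) = 51 + 3 = 54.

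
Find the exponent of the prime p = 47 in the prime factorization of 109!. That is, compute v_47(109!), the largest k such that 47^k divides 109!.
v_47(109!) = 2

Legendre's formula: v_p(n!) = Σ_{k ≥ 1} ⌊n / p^k⌋. For p = 47, n = 109, the terms are:
  ⌊109/47^1⌋ = ⌊109/47⌋ = 2
(the next term ⌊109/47^2⌋ = 0, terminating the sum). Summing: v_47(109!) = 2 = 2.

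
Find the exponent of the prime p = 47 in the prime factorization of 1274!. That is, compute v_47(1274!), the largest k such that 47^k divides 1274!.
v_47(1274!) = 27

Legendre's formula: v_p(n!) = Σ_{k ≥ 1} ⌊n / p^k⌋. For p = 47, n = 1274, the terms are:
  ⌊1274/47^1⌋ = ⌊1274/47⌋ = 27
(the next term ⌊1274/47^2⌋ = 0, terminating the sum). Summing: v_47(1274!) = 27 = 27.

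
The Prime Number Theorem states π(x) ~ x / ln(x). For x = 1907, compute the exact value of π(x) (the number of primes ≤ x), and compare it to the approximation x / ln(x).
π(1907) = 292;  x/ln(x) ≈ 252.47;  relative error ≈ 13.54%.

Directly count primes up to 1907: π(1907) = 292. The PNT approximation gives 1907/ln(1907) ≈ 1907/7.55329 ≈ 252.47. Relative error (π(x) − x/ln(x)) / π(x) ≈ 13.54%; the approximation is known to undercount slightly (Li(x) is a better estimate).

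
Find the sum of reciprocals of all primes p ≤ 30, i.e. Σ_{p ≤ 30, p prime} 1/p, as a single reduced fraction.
Σ 1/p = 9920878441/6469693230

π(30) = 10, so the primes ≤ 30 are [2, 3, 5, 7, 11, 13, 17, 19, 23, 29]. Summing 1/p over these primes: 9920878441/6469693230 ≈ 1.5334. Mertens estimate ln ln(30) + 0.2615 ≈ 1.4856.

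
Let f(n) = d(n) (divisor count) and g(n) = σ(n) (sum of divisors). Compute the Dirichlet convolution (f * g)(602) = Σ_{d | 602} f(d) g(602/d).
(d * σ)(602) = 2300

Divisors of 602: [1, 2, 7, 14, 43, 86, 301, 602]. For each d | 602:
  d = 1: d(1) · σ(602/1) = 1 · 1056 = 1056
  d = 2: d(2) · σ(602/2) = 2 · 352 = 704
  d = 7: d(7) · σ(602/7) = 2 · 132 = 264
  d = 14: d(14) · σ(602/14) = 4 · 44 = 176
  d = 43: d(43) · σ(602/43) = 2 · 24 = 48
  d = 86: d(86) · σ(602/86) = 4 · 8 = 32
  d = 301: d(301) · σ(602/301) = 4 · 3 = 12
  d = 602: d(602) · σ(602/602) = 8 · 1 = 8
Summing: (d * σ)(602) = 1056 + 704 + 264 + 176 + 48 + 32 + 12 + 8 = 2300.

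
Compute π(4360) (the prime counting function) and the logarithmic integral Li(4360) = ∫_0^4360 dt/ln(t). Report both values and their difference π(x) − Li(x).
π(4360) = 595;  Li(4360) ≈ 608.54;  π(x) − Li(x) ≈ -13.54.

Direct count of primes ≤ 4360 gives π(4360) = 595. Numerical evaluation of the logarithmic integral gives Li(4360) ≈ 608.54. The difference π(x) − Li(x) ≈ -13.54 is typically negative for small/moderate x (Li(x) overestimates), though Littlewood's theorem shows this sign changes infinitely often.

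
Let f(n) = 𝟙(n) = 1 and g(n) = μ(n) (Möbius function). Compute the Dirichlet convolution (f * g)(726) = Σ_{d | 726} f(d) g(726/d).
(𝟙 * μ)(726) = 0

Divisors of 726: [1, 2, 3, 6, 11, 22, 33, 66, 121, 242, 363, 726]. For each d | 726:
  d = 1: 𝟙(1) · μ(726/1) = 1 · 0 = 0
  d = 2: 𝟙(2) · μ(726/2) = 1 · 0 = 0
  d = 3: 𝟙(3) · μ(726/3) = 1 · 0 = 0
  d = 6: 𝟙(6) · μ(726/6) = 1 · 0 = 0
  d = 11: 𝟙(11) · μ(726/11) = 1 · -1 = -1
  d = 22: 𝟙(22) · μ(726/22) = 1 · 1 = 1
  d = 33: 𝟙(33) · μ(726/33) = 1 · 1 = 1
  d = 66: 𝟙(66) · μ(726/66) = 1 · -1 = -1
  d = 121: 𝟙(121) · μ(726/121) = 1 · 1 = 1
  d = 242: 𝟙(242) · μ(726/242) = 1 · -1 = -1
  d = 363: 𝟙(363) · μ(726/363) = 1 · -1 = -1
  d = 726: 𝟙(726) · μ(726/726) = 1 · 1 = 1
Summing: (𝟙 * μ)(726) = 0 + 0 + 0 + 0 + -1 + 1 + 1 + -1 + 1 + -1 + -1 + 1 = 0.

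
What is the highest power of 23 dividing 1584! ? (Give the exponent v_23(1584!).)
v_23(1584!) = 70

Legendre's formula: v_p(n!) = Σ_{k ≥ 1} ⌊n / p^k⌋. For p = 23, n = 1584, the terms are:
  ⌊1584/23^1⌋ = ⌊1584/23⌋ = 68
  ⌊1584/23^2⌋ = ⌊1584/529⌋ = 2
(the next term ⌊1584/23^3⌋ = 0, terminating the sum). Summing: v_23(1584!) = 68 + 2 = 70.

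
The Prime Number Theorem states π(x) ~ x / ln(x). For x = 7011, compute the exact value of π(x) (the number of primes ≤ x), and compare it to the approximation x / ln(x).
π(7011) = 901;  x/ln(x) ≈ 791.74;  relative error ≈ 12.13%.

Directly count primes up to 7011: π(7011) = 901. The PNT approximation gives 7011/ln(7011) ≈ 7011/8.85524 ≈ 791.74. Relative error (π(x) − x/ln(x)) / π(x) ≈ 12.13%; the approximation is known to undercount slightly (Li(x) is a better estimate).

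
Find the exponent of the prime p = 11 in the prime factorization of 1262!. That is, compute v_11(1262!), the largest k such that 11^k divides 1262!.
v_11(1262!) = 124

Legendre's formula: v_p(n!) = Σ_{k ≥ 1} ⌊n / p^k⌋. For p = 11, n = 1262, the terms are:
  ⌊1262/11^1⌋ = ⌊1262/11⌋ = 114
  ⌊1262/11^2⌋ = ⌊1262/121⌋ = 10
(the next term ⌊1262/11^3⌋ = 0, terminating the sum). Summing: v_11(1262!) = 114 + 10 = 124.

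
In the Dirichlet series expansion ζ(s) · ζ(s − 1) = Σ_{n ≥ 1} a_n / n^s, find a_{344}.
σ(344) = 660

In the product (Σ m^0/m^s)(Σ k / k^s) = Σ (Σ_{d | n} d) / n^s, the coefficient of 1/n^s is σ(n) = Σ_{d | n} d. For n = 344, divisors are [1, 2, 4, 8, 43, 86, 172, 344]; summing: σ(344) = 660.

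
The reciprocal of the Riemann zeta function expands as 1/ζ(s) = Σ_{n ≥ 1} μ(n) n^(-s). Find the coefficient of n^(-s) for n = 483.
μ(483) = -1

Factor n = 483 = 3 · 7 · 23. μ(n) = 0 if any exponent ≥ 2 (not squarefree); otherwise μ(n) = (−1)^{ω(n)} where ω(n) is the number of distinct prime factors. Applying: μ(483) = -1.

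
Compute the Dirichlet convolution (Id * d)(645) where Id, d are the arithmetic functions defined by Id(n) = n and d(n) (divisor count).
(Id * d)(645) = 1575

Divisors of 645: [1, 3, 5, 15, 43, 129, 215, 645]. For each d | 645:
  d = 1: Id(1) · d(645/1) = 1 · 8 = 8
  d = 3: Id(3) · d(645/3) = 3 · 4 = 12
  d = 5: Id(5) · d(645/5) = 5 · 4 = 20
  d = 15: Id(15) · d(645/15) = 15 · 2 = 30
  d = 43: Id(43) · d(645/43) = 43 · 4 = 172
  d = 129: Id(129) · d(645/129) = 129 · 2 = 258
  d = 215: Id(215) · d(645/215) = 215 · 2 = 430
  d = 645: Id(645) · d(645/645) = 645 · 1 = 645
Summing: (Id * d)(645) = 8 + 12 + 20 + 30 + 172 + 258 + 430 + 645 = 1575.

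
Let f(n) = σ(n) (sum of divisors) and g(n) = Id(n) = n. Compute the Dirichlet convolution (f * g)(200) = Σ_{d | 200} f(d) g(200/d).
(σ * Id)(200) = 4214

Divisors of 200: [1, 2, 4, 5, 8, 10, 20, 25, 40, 50, 100, 200]. For each d | 200:
  d = 1: σ(1) · Id(200/1) = 1 · 200 = 200
  d = 2: σ(2) · Id(200/2) = 3 · 100 = 300
  d = 4: σ(4) · Id(200/4) = 7 · 50 = 350
  d = 5: σ(5) · Id(200/5) = 6 · 40 = 240
  d = 8: σ(8) · Id(200/8) = 15 · 25 = 375
  d = 10: σ(10) · Id(200/10) = 18 · 20 = 360
  d = 20: σ(20) · Id(200/20) = 42 · 10 = 420
  d = 25: σ(25) · Id(200/25) = 31 · 8 = 248
  d = 40: σ(40) · Id(200/40) = 90 · 5 = 450
  d = 50: σ(50) · Id(200/50) = 93 · 4 = 372
  d = 100: σ(100) · Id(200/100) = 217 · 2 = 434
  d = 200: σ(200) · Id(200/200) = 465 · 1 = 465
Summing: (σ * Id)(200) = 200 + 300 + 350 + 240 + 375 + 360 + 420 + 248 + 450 + 372 + 434 + 465 = 4214.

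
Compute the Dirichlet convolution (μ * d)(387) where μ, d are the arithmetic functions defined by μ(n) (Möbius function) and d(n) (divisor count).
(μ * d)(387) = 1

Divisors of 387: [1, 3, 9, 43, 129, 387]. For each d | 387:
  d = 1: μ(1) · d(387/1) = 1 · 6 = 6
  d = 3: μ(3) · d(387/3) = -1 · 4 = -4
  d = 9: μ(9) · d(387/9) = 0 · 2 = 0
  d = 43: μ(43) · d(387/43) = -1 · 3 = -3
  d = 129: μ(129) · d(387/129) = 1 · 2 = 2
  d = 387: μ(387) · d(387/387) = 0 · 1 = 0
Summing: (μ * d)(387) = 6 + -4 + 0 + -3 + 2 + 0 = 1.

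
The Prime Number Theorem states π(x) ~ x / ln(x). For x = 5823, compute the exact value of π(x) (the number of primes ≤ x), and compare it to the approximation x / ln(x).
π(5823) = 764;  x/ln(x) ≈ 671.66;  relative error ≈ 12.09%.

Directly count primes up to 5823: π(5823) = 764. The PNT approximation gives 5823/ln(5823) ≈ 5823/8.66957 ≈ 671.66. Relative error (π(x) − x/ln(x)) / π(x) ≈ 12.09%; the approximation is known to undercount slightly (Li(x) is a better estimate).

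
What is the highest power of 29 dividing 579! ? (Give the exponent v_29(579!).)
v_29(579!) = 19

Legendre's formula: v_p(n!) = Σ_{k ≥ 1} ⌊n / p^k⌋. For p = 29, n = 579, the terms are:
  ⌊579/29^1⌋ = ⌊579/29⌋ = 19
(the next term ⌊579/29^2⌋ = 0, terminating the sum). Summing: v_29(579!) = 19 = 19.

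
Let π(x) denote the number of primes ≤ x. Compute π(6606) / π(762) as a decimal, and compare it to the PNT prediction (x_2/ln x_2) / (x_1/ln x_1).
π(6606)/π(762) = 853/135 ≈ 6.3185;  PNT prediction ≈ 6.5406.

π(762) = 135 and π(6606) = 853, so π(6606)/π(762) ≈ 6.3185. The PNT-predicted ratio is (6606/ln(6606)) / (762/ln(762)) ≈ 6.5406. The two agree to within a few percent, as expected.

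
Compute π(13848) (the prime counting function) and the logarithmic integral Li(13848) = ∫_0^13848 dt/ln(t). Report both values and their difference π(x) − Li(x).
π(13848) = 1636;  Li(13848) ≈ 1656.33;  π(x) − Li(x) ≈ -20.33.

Direct count of primes ≤ 13848 gives π(13848) = 1636. Numerical evaluation of the logarithmic integral gives Li(13848) ≈ 1656.33. The difference π(x) − Li(x) ≈ -20.33 is typically negative for small/moderate x (Li(x) overestimates), though Littlewood's theorem shows this sign changes infinitely often.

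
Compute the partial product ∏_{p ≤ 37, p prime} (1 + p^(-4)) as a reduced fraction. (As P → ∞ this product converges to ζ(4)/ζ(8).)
∏ = 706902957735712331680943125904125462935190109312/655798773317600826641830943030775489929079680625

The primes p ≤ 37 are [2, 3, 5, 7, 11, 13, 17, 19, 23, 29, 31, 37]. For each, (1 + 1/p^4) = (p^4 + 1)/p^4. Multiplying these fractions over p ∈ [2, 3, 5, 7, 11, 13, 17, 19, 23, 29, 31, 37] gives 706902957735712331680943125904125462935190109312/655798773317600826641830943030775489929079680625. (In the limit P → ∞ this tends to ζ(4)/ζ(8).)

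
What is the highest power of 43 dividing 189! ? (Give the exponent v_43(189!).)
v_43(189!) = 4

Legendre's formula: v_p(n!) = Σ_{k ≥ 1} ⌊n / p^k⌋. For p = 43, n = 189, the terms are:
  ⌊189/43^1⌋ = ⌊189/43⌋ = 4
(the next term ⌊189/43^2⌋ = 0, terminating the sum). Summing: v_43(189!) = 4 = 4.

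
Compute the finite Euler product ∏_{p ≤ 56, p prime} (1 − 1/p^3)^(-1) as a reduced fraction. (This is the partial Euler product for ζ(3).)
∏ = 16238292364256237331040396846411171054751/13509219810297755163480275884866445246464

The primes p ≤ 56 are [2, 3, 5, 7, 11, 13, 17, 19, 23, 29, 31, 37, 41, 43, 47, 53]. For each prime, (1 − 1/p^3)^(-1) = p^3 / (p^3 − 1). The product is (1 − 1/2^3)^(-1), (1 − 1/3^3)^(-1), (1 − 1/5^3)^(-1), (1 − 1/7^3)^(-1), (1 − 1/11^3)^(-1), (1 − 1/13^3)^(-1), (1 − 1/17^3)^(-1), (1 − 1/19^3)^(-1), (1 − 1/23^3)^(-1), (1 − 1/29^3)^(-1), (1 − 1/31^3)^(-1), (1 − 1/37^3)^(-1), (1 − 1/41^3)^(-1), (1 − 1/43^3)^(-1), (1 − 1/47^3)^(-1), (1 − 1/53^3)^(-1) = ∏ p^3 / (p^3 − 1) = 16238292364256237331040396846411171054751/13509219810297755163480275884866445246464.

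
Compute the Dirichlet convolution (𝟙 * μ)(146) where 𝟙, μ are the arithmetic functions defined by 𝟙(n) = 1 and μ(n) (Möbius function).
(𝟙 * μ)(146) = 0

Divisors of 146: [1, 2, 73, 146]. For each d | 146:
  d = 1: 𝟙(1) · μ(146/1) = 1 · 1 = 1
  d = 2: 𝟙(2) · μ(146/2) = 1 · -1 = -1
  d = 73: 𝟙(73) · μ(146/73) = 1 · -1 = -1
  d = 146: 𝟙(146) · μ(146/146) = 1 · 1 = 1
Summing: (𝟙 * μ)(146) = 1 + -1 + -1 + 1 = 0.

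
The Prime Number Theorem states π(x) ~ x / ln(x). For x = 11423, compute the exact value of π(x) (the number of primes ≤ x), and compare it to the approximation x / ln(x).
π(11423) = 1378;  x/ln(x) ≈ 1222.58;  relative error ≈ 11.28%.

Directly count primes up to 11423: π(11423) = 1378. The PNT approximation gives 11423/ln(11423) ≈ 11423/9.34338 ≈ 1222.58. Relative error (π(x) − x/ln(x)) / π(x) ≈ 11.28%; the approximation is known to undercount slightly (Li(x) is a better estimate).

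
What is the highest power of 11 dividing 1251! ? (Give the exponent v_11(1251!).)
v_11(1251!) = 123

Legendre's formula: v_p(n!) = Σ_{k ≥ 1} ⌊n / p^k⌋. For p = 11, n = 1251, the terms are:
  ⌊1251/11^1⌋ = ⌊1251/11⌋ = 113
  ⌊1251/11^2⌋ = ⌊1251/121⌋ = 10
(the next term ⌊1251/11^3⌋ = 0, terminating the sum). Summing: v_11(1251!) = 113 + 10 = 123.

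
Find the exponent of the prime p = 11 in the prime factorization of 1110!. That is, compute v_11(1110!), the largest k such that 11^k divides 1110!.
v_11(1110!) = 109

Legendre's formula: v_p(n!) = Σ_{k ≥ 1} ⌊n / p^k⌋. For p = 11, n = 1110, the terms are:
  ⌊1110/11^1⌋ = ⌊1110/11⌋ = 100
  ⌊1110/11^2⌋ = ⌊1110/121⌋ = 9
(the next term ⌊1110/11^3⌋ = 0, terminating the sum). Summing: v_11(1110!) = 100 + 9 = 109.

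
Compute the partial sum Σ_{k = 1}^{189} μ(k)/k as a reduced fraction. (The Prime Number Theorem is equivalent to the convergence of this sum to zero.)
Σ μ(k)/k = -27041902300620416603296223594221152327628829604011718275600551594065857/5397346292805549782720214077673687806275517530364350655459511599582614290

Values of μ(k) for 1 ≤ k ≤ 189: μ(1) = 1, μ(2) = -1, μ(3) = -1, μ(5) = -1, μ(6) = 1, μ(7) = -1, μ(10) = 1, μ(11) = -1, μ(13) = -1, μ(14) = 1, μ(15) = 1, μ(17) = -1, μ(19) = -1, μ(21) = 1, μ(22) = 1, μ(23) = -1, μ(26) = 1, μ(29) = -1, μ(30) = -1, μ(31) = -1, μ(33) = 1, μ(34) = 1, μ(35) = 1, μ(37) = -1, μ(38) = 1, μ(39) = 1, μ(41) = -1, μ(42) = -1, μ(43) = -1, μ(46) = 1, μ(47) = -1, μ(51) = 1, μ(53) = -1, μ(55) = 1, μ(57) = 1, μ(58) = 1, μ(59) = -1, μ(61) = -1, μ(62) = 1, μ(65) = 1, μ(66) = -1, μ(67) = -1, μ(69) = 1, μ(70) = -1, μ(71) = -1, μ(73) = -1, μ(74) = 1, μ(77) = 1, μ(78) = -1, μ(79) = -1, μ(82) = 1, μ(83) = -1, μ(85) = 1, μ(86) = 1, μ(87) = 1, μ(89) = -1, μ(91) = 1, μ(93) = 1, μ(94) = 1, μ(95) = 1, μ(97) = -1, μ(101) = -1, μ(102) = -1, μ(103) = -1, μ(105) = -1, μ(106) = 1, μ(107) = -1, μ(109) = -1, μ(110) = -1, μ(111) = 1, μ(113) = -1, μ(114) = -1, μ(115) = 1, μ(118) = 1, μ(119) = 1, μ(122) = 1, μ(123) = 1, μ(127) = -1, μ(129) = 1, μ(130) = -1, μ(131) = -1, μ(133) = 1, μ(134) = 1, μ(137) = -1, μ(138) = -1, μ(139) = -1, μ(141) = 1, μ(142) = 1, μ(143) = 1, μ(145) = 1, μ(146) = 1, μ(149) = -1, μ(151) = -1, μ(154) = -1, μ(155) = 1, μ(157) = -1, μ(158) = 1, μ(159) = 1, μ(161) = 1, μ(163) = -1, μ(165) = -1, μ(166) = 1, μ(167) = -1, μ(170) = -1, μ(173) = -1, μ(174) = -1, μ(177) = 1, μ(178) = 1, μ(179) = -1, μ(181) = -1, μ(182) = -1, μ(183) = 1, μ(185) = 1, μ(186) = -1, μ(187) = 1, with μ = 0 on non-squarefree integers. Summing μ(k)/k for k where μ(k) ≠ 0 gives -27041902300620416603296223594221152327628829604011718275600551594065857/5397346292805549782720214077673687806275517530364350655459511599582614290 ≈ -0.0050. (PNT ⟺ this sum → 0 as n → ∞.)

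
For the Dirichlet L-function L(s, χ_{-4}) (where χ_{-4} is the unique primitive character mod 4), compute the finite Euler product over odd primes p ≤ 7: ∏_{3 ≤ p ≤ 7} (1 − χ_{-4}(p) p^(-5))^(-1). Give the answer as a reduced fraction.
∏ = 12762815625/12811998848

The odd primes p ≤ 7 are [3, 5, 7]. For each, χ(p) = 1 if p ≡ 1 mod 4, χ(p) = −1 if p ≡ 3 mod 4. Taking (1 − χ(p)/p^5)^(-1) = p^5/(p^5 − χ(p)): (1 − (-1)/3^5)^(-1) · (1 − (1)/5^5)^(-1) · (1 − (-1)/7^5)^(-1) = 12762815625/12811998848.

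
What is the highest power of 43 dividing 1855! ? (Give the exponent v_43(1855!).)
v_43(1855!) = 44

Legendre's formula: v_p(n!) = Σ_{k ≥ 1} ⌊n / p^k⌋. For p = 43, n = 1855, the terms are:
  ⌊1855/43^1⌋ = ⌊1855/43⌋ = 43
  ⌊1855/43^2⌋ = ⌊1855/1849⌋ = 1
(the next term ⌊1855/43^3⌋ = 0, terminating the sum). Summing: v_43(1855!) = 43 + 1 = 44.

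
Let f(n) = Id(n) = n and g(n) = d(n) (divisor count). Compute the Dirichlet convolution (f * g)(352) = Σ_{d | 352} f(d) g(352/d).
(Id * d)(352) = 1560

Divisors of 352: [1, 2, 4, 8, 11, 16, 22, 32, 44, 88, 176, 352]. For each d | 352:
  d = 1: Id(1) · d(352/1) = 1 · 12 = 12
  d = 2: Id(2) · d(352/2) = 2 · 10 = 20
  d = 4: Id(4) · d(352/4) = 4 · 8 = 32
  d = 8: Id(8) · d(352/8) = 8 · 6 = 48
  d = 11: Id(11) · d(352/11) = 11 · 6 = 66
  d = 16: Id(16) · d(352/16) = 16 · 4 = 64
  d = 22: Id(22) · d(352/22) = 22 · 5 = 110
  d = 32: Id(32) · d(352/32) = 32 · 2 = 64
  d = 44: Id(44) · d(352/44) = 44 · 4 = 176
  d = 88: Id(88) · d(352/88) = 88 · 3 = 264
  d = 176: Id(176) · d(352/176) = 176 · 2 = 352
  d = 352: Id(352) · d(352/352) = 352 · 1 = 352
Summing: (Id * d)(352) = 12 + 20 + 32 + 48 + 66 + 64 + 110 + 64 + 176 + 264 + 352 + 352 = 1560.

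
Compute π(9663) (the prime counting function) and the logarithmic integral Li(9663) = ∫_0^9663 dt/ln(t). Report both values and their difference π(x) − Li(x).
π(9663) = 1193;  Li(9663) ≈ 1209.48;  π(x) − Li(x) ≈ -16.48.

Direct count of primes ≤ 9663 gives π(9663) = 1193. Numerical evaluation of the logarithmic integral gives Li(9663) ≈ 1209.48. The difference π(x) − Li(x) ≈ -16.48 is typically negative for small/moderate x (Li(x) overestimates), though Littlewood's theorem shows this sign changes infinitely often.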